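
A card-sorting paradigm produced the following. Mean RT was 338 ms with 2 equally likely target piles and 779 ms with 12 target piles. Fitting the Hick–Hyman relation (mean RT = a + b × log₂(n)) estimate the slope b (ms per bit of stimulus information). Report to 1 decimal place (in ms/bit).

170.6 ms/bit

The slope on a log₂ axis is (779 − 338) / (3.5850 − 1) = 170.602 ms/bit.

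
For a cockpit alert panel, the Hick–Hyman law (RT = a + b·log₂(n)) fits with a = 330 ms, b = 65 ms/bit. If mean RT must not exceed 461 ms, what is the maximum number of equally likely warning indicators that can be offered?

4

65·log₂ n ≤ 461 − 330 = 131, giving log₂ n ≤ 2.0154 and n ≤ 4.043. The largest whole number is 4.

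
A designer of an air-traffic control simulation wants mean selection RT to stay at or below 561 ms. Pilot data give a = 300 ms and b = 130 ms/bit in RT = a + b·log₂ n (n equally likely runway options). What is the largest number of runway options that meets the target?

Set 300 + 130·log₂ n ≤ 561 → log₂ n ≤ (561 − 300)/130 = 2.0077.
So n ≤ 2^2.0077 = 4.021; the largest integer n is 4.

4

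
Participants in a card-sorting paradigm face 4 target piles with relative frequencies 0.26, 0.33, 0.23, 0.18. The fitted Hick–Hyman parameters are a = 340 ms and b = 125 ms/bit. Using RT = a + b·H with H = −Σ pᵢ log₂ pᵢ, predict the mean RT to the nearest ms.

Entropy contributions −pᵢ log₂ pᵢ: 0.5053, 0.5278, 0.4877, 0.4453; sum H = 1.9661 bits.
RT = a + bH = 340 + 125·1.9661 = 585.76 ms.

586 ms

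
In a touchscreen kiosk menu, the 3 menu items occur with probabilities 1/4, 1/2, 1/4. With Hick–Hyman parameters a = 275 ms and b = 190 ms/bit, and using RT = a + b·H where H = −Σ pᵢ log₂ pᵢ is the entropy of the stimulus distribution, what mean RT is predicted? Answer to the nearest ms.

560 ms

H = −Σ pᵢ log₂ pᵢ = 0.25·2 + 0.5·1 + 0.25·2 = 1.500 bits.
RT = 275 + 190 × 1.500 = 560.00 ms.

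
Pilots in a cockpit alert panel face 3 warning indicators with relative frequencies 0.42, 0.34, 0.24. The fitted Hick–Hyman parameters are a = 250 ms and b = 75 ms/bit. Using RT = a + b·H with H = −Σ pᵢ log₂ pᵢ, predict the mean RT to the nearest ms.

366 ms

H = 0.42·log₂(1/0.42) + 0.34·log₂(1/0.34) + 0.24·log₂(1/0.24) = 1.5490 bits.
RT = 250 + 75 × 1.5490 = 366.17 ms.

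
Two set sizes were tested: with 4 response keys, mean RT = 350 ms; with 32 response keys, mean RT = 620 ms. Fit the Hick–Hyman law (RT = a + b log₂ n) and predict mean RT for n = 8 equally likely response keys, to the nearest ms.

RT is linear in log₂ n, so two points fix the line:
  b = (620 − 350) / (log₂ 32 − log₂ 4) = 270 / (5 − 2) = 90 ms/bit
  a = 350 − 90 × 2 = 170 ms
Then RT(8) = 170 + 90 × log₂ 8 = 170 + 90 × 3 ≈ 440.000 ms.

440 ms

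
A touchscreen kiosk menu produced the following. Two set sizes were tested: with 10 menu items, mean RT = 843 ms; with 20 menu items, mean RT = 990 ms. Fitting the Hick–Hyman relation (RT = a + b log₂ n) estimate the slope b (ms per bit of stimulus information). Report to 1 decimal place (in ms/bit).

b = (RT₂ − RT₁)/(log₂ n₂ − log₂ n₁) = (990 − 843)/(4.3219 − 3.3219) = 147.000 ms/bit.

147.0 ms/bit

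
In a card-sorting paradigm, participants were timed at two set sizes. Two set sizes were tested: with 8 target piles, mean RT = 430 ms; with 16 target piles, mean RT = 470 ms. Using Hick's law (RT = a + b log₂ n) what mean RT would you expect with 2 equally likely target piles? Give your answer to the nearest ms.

350 ms

Solve the two-equation system in a and b:
  b = (470 − 430) / (log₂ 16 − log₂ 8) = 40 / (4 − 3) = 40 ms/bit
  a = 430 − 40 × 3 = 310 ms
Then RT(2) = 310 + 40 × log₂ 2 = 310 + 40 × 1 ≈ 350.000 ms.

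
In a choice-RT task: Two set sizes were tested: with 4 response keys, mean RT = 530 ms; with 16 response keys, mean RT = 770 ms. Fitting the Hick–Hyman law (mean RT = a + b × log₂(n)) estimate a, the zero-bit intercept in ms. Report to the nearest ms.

290 ms

The slope on a log₂ axis is (770 − 530) / (4 − 2) = 120 ms/bit.
a = RT₁ − b·log₂ n₁ = 530 − 120 × 2 = 290.000 ms.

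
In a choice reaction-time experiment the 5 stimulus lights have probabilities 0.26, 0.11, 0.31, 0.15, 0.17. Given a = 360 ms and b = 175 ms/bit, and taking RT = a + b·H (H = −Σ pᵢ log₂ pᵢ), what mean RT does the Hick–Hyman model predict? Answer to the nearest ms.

749 ms

H = 0.26·log₂(1/0.26) + 0.11·log₂(1/0.11) + 0.31·log₂(1/0.31) + 0.15·log₂(1/0.15) + 0.17·log₂(1/0.17) = 2.2245 bits.
RT = 360 + 175 × 2.2245 = 749.29 ms.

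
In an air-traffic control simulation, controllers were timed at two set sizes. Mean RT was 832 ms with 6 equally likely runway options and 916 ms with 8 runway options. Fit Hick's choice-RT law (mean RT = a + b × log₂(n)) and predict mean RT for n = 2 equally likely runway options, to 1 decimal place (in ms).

511.2 ms

RT is linear in log₂ n, so two points fix the line:
  b = (916 − 832) / (log₂ 8 − log₂ 6) = 84 / (3 − 2.5850) = 202.391 ms/bit
  a = 832 − 202.391 × 2.5850 = 308.826 ms
Then RT(2) = 308.826 + 202.391 × log₂ 2 = 308.826 + 202.391 × 1 ≈ 511.217 ms.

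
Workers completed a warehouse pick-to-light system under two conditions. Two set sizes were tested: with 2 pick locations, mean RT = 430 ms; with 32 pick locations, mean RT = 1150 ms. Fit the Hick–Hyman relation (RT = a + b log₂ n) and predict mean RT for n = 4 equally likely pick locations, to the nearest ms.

With log₂ n on the abscissa the relation is linear; from the two conditions:
  b = (1150 − 430) / (log₂ 32 − log₂ 2) = 720 / (5 − 1) = 180 ms/bit
  a = 430 − 180 × 1 = 250 ms
Then RT(4) = 250 + 180 × log₂ 4 = 250 + 180 × 2 ≈ 610.000 ms.

610 ms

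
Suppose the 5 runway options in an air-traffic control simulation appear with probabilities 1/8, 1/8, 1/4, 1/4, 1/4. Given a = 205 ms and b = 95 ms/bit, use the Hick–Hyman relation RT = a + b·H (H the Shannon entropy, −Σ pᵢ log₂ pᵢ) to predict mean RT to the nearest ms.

419 ms

Each term −pᵢ log₂ pᵢ: 0.125·3 + 0.125·3 + 0.25·2 + 0.25·2 + 0.25·2; summed, H = 2.250 bits.
Mean RT = a + bH = 205 + 95·2.250 = 418.75 ms.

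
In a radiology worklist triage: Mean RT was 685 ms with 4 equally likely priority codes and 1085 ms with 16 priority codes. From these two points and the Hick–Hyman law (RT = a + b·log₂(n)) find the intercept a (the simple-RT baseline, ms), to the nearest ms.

285 ms

b = (RT₂ − RT₁)/(log₂ n₂ − log₂ n₁) = (1085 − 685)/(4 − 2) = 200 ms/bit.
Intercept: a = 685 − 200·log₂(4) = 285.000 ms.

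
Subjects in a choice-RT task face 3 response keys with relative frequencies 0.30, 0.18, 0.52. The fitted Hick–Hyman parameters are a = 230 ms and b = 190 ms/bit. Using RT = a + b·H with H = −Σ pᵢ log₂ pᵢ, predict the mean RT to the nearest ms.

507 ms

Entropy contributions −pᵢ log₂ pᵢ: 0.5211, 0.4453, 0.4906; sum H = 1.4570 bits.
RT = a + bH = 230 + 190·1.4570 = 506.83 ms.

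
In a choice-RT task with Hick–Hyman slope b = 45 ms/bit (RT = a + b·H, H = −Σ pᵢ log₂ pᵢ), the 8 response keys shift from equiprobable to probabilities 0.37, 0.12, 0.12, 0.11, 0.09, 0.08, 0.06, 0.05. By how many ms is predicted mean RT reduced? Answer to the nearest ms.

Equiprobable entropy H₀ = log₂ 8 = 3.0000 bits.
Skewed entropy H = −Σ pᵢ log₂ pᵢ = 2.6789 bits.
ΔRT = b·(H₀ − H) = 45 × 0.3211 = 14.45 ms.

14 ms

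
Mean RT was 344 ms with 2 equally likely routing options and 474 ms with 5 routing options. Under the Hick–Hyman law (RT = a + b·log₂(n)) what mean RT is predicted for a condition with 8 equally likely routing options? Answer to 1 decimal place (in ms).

Solve the two-equation system in a and b:
  b = (474 − 344) / (log₂ 5 − log₂ 2) = 130 / (2.3219 − 1) = 98.341 ms/bit
  a = 344 − 98.341 × 1 = 245.659 ms
Then RT(8) = 245.659 + 98.341 × log₂ 8 = 245.659 + 98.341 × 3 ≈ 540.682 ms.

540.7 ms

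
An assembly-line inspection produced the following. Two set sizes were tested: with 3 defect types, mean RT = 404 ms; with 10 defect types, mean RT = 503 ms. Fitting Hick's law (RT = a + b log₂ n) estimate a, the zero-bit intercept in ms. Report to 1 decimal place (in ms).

313.7 ms

b = (RT₂ − RT₁)/(log₂ n₂ − log₂ n₁) = (503 − 404)/(3.3219 − 1.5850) = 56.996 ms/bit.
a = RT₁ − b·log₂ n₁ = 404 − 56.996 × 1.5850 = 313.664 ms.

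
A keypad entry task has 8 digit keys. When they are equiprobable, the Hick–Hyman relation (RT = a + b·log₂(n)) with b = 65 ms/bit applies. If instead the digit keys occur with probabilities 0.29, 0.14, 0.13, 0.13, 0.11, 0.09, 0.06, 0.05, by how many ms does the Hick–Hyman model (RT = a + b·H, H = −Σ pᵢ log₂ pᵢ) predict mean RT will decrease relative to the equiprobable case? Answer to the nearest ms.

The RT saving is b·ΔH. Equiprobable H₀ = log₂(8) = 3.0000 bits; with the given probabilities H = 2.8029 bits.
b·(H₀ − H) = 65 × (3.0000 − 2.8029) = 12.81 ms.

13 ms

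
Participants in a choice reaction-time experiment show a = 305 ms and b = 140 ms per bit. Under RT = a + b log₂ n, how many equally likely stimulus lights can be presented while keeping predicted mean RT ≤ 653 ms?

5

140·log₂ n ≤ 653 − 305 = 348, giving log₂ n ≤ 2.4857 and n ≤ 5.601. The largest whole number is 5.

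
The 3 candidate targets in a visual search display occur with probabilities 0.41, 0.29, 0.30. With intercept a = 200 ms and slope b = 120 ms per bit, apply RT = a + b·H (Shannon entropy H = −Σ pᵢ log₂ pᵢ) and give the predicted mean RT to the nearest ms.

Entropy contributions −pᵢ log₂ pᵢ: 0.5274, 0.5179, 0.5211; sum H = 1.5664 bits.
RT = a + bH = 200 + 120·1.5664 = 387.97 ms.

388 ms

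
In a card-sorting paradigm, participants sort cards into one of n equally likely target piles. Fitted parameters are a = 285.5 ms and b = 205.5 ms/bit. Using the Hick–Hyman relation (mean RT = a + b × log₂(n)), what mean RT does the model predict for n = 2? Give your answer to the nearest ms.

log₂(2) = 1 bits, so RT = 285.5 + 205.5 × 1 ≈ 491.000 ms.

491 ms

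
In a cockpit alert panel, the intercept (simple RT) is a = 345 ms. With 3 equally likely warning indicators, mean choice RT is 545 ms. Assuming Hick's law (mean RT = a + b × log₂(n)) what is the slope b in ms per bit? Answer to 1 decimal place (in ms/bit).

b = (545 − 345) / log₂(3) = 200 / 1.5850 = 126.186 ms/bit.

126.2 ms/bit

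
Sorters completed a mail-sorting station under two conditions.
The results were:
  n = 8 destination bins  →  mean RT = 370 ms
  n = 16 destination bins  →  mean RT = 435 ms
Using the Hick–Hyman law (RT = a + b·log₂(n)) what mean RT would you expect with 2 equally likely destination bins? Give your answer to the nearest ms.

Solve the two-equation system in a and b:
  b = (435 − 370) / (log₂ 16 − log₂ 8) = 65 / (4 − 3) = 65 ms/bit
  a = 370 − 65 × 3 = 175 ms
Then RT(2) = 175 + 65 × log₂ 2 = 175 + 65 × 1 ≈ 240.000 ms.

240 ms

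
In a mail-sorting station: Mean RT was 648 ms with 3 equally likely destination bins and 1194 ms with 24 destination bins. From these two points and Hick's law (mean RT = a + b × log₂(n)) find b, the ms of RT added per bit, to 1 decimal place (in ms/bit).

182.0 ms/bit

b = (RT₂ − RT₁)/(log₂ n₂ − log₂ n₁) = (1194 − 648)/(4.5850 − 1.5850) = 182.000 ms/bit.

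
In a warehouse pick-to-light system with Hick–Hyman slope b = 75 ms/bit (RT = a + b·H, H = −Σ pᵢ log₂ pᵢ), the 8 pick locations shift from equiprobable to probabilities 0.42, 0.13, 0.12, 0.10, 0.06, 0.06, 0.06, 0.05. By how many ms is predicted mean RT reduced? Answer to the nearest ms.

33 ms

Equiprobable entropy H₀ = log₂ 8 = 3.0000 bits.
Skewed entropy H = −Σ pᵢ log₂ pᵢ = 2.5542 bits.
ΔRT = b·(H₀ − H) = 75 × 0.4458 = 33.43 ms.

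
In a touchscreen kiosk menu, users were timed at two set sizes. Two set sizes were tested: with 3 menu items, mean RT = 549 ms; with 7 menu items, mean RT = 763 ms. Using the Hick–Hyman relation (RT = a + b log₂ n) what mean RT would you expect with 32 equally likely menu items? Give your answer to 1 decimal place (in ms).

1146.9 ms

Solve the two-equation system in a and b:
  b = (763 − 549) / (log₂ 7 − log₂ 3) = 214 / (2.8074 − 1.5850) = 175.067 ms/bit
  a = 549 − 175.067 × 1.5850 = 271.526 ms
Then RT(32) = 271.526 + 175.067 × log₂ 32 = 271.526 + 175.067 × 5 ≈ 1146.859 ms.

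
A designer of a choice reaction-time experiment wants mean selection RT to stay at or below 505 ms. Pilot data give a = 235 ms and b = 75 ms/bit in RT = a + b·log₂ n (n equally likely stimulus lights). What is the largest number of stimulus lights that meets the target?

75·log₂ n ≤ 505 − 235 = 270, giving log₂ n ≤ 3.6000 and n ≤ 12.126. The largest whole number is 12.

12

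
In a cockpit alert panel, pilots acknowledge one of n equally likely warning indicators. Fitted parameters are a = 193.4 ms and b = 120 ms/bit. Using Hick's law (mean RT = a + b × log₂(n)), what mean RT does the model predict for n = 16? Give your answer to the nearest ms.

log₂(16) = 4 bits, so RT = 193.4 + 120 × 4 ≈ 673.400 ms.

673 ms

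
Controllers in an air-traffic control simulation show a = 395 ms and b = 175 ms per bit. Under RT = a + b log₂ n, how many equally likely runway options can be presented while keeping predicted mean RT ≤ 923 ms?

8

175·log₂ n ≤ 923 − 395 = 528, giving log₂ n ≤ 3.0171 and n ≤ 8.096. The largest whole number is 8.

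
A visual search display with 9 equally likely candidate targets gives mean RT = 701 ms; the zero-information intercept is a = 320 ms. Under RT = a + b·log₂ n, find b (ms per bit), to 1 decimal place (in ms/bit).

120.2 ms/bit

b = (701 − 320) / log₂(9) = 381 / 3.1699 = 120.192 ms/bit.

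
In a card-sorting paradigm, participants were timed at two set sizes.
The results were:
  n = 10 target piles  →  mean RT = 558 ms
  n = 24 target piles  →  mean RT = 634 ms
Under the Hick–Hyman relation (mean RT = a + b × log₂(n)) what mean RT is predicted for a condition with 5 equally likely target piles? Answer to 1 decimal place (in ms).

497.8 ms

Solve the two-equation system in a and b:
  b = (634 − 558) / (log₂ 24 − log₂ 10) = 76 / (4.5850 − 3.3219) = 60.173 ms/bit
  a = 558 − 60.173 × 3.3219 = 358.111 ms
Then RT(5) = 358.111 + 60.173 × log₂ 5 = 358.111 + 60.173 × 2.3219 ≈ 497.827 ms.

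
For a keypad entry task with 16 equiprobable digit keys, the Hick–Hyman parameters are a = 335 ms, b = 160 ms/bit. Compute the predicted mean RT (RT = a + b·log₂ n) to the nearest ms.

log₂(16) = 4 bits, so RT = 335 + 160 × 4 ≈ 975.000 ms.

975 ms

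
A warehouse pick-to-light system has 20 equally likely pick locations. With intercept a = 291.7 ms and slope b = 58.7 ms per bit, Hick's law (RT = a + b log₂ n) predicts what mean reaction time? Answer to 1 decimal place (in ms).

log₂(20) = 4.3219 bits, so RT = 291.7 + 58.7 × 4.3219 ≈ 545.397 ms.

545.4 ms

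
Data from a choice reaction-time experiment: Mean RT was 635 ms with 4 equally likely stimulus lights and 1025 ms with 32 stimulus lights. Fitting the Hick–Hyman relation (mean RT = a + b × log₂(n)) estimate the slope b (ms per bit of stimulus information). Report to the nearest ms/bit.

130 ms/bit

b = (RT₂ − RT₁)/(log₂ n₂ − log₂ n₁) = (1025 − 635)/(5 − 2) = 130 ms/bit.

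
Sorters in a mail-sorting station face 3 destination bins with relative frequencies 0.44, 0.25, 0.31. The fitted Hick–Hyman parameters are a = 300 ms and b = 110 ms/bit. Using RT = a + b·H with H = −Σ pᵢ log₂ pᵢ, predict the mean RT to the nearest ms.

470 ms

H = 0.44·log₂(1/0.44) + 0.25·log₂(1/0.25) + 0.31·log₂(1/0.31) = 1.5449 bits.
RT = 300 + 110 × 1.5449 = 469.94 ms.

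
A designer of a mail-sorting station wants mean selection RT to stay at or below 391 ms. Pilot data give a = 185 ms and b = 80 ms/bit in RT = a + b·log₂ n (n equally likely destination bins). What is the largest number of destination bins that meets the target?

5

Set 185 + 80·log₂ n ≤ 391 → log₂ n ≤ (391 − 185)/80 = 2.5750.
So n ≤ 2^2.5750 = 5.959; the largest integer n is 5.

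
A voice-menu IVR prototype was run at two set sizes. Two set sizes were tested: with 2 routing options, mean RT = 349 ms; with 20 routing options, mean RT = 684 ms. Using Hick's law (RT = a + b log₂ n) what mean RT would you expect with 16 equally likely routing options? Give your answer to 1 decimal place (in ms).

651.5 ms

RT is linear in log₂ n, so two points fix the line:
  b = (684 − 349) / (log₂ 20 − log₂ 2) = 335 / (4.3219 − 1) = 100.845 ms/bit
  a = 349 − 100.845 × 1 = 248.155 ms
Then RT(16) = 248.155 + 100.845 × log₂ 16 = 248.155 + 100.845 × 4 ≈ 651.535 ms.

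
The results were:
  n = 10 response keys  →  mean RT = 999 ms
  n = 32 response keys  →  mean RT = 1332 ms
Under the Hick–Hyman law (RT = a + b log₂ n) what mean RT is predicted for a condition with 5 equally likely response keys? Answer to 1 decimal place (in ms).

RT is linear in log₂ n, so two points fix the line:
  b = (1332 − 999) / (log₂ 32 − log₂ 10) = 333 / (5 − 3.3219) = 198.442 ms/bit
  a = 999 − 198.442 × 3.3219 = 339.790 ms
Then RT(5) = 339.790 + 198.442 × log₂ 5 = 339.790 + 198.442 × 2.3219 ≈ 800.558 ms.

800.6 ms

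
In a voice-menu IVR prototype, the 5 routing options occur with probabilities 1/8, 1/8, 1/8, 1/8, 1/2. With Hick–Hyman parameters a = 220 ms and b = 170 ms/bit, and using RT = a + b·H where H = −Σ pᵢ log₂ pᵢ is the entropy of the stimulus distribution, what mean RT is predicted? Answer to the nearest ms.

Each term −pᵢ log₂ pᵢ: 0.125·3 + 0.125·3 + 0.125·3 + 0.125·3 + 0.5·1; summed, H = 2.000 bits.
Mean RT = a + bH = 220 + 170·2.000 = 560.00 ms.

560 ms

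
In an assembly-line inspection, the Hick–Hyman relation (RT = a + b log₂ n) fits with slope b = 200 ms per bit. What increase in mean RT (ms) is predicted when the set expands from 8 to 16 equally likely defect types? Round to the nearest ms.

The intercept a cancels: ΔRT = b·(log₂ n₂ − log₂ n₁) = b·log₂(n₂/n₁).
log₂(16) − log₂(8) = log₂(16/8) = log₂(2) = 1.
ΔRT = 200 × 1.0000 = 200.000 ms.

200 ms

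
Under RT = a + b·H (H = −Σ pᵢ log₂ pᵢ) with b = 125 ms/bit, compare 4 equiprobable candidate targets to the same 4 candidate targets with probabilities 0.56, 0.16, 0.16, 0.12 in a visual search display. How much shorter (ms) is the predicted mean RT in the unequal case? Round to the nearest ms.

The RT saving is b·ΔH. Equiprobable H₀ = log₂(4) = 2.0000 bits; with the given probabilities H = 1.6815 bits.
b·(H₀ − H) = 125 × (2.0000 − 1.6815) = 39.81 ms.

40 ms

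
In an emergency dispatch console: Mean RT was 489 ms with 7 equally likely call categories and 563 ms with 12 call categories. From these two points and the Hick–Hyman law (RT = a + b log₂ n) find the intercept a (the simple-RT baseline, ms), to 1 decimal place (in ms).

221.8 ms

b = (RT₂ − RT₁)/(log₂ n₂ − log₂ n₁) = (563 − 489)/(3.5850 − 2.8074) = 95.164 ms/bit.
Intercept: a = 489 − 95.164·log₂(7) = 221.842 ms.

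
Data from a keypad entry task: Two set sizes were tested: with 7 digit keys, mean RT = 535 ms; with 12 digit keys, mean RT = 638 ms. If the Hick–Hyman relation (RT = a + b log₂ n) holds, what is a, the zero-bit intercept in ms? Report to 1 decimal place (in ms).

163.1 ms

b = (RT₂ − RT₁)/(log₂ n₂ − log₂ n₁) = (638 − 535)/(3.5850 − 2.8074) = 132.458 ms/bit.
Intercept: a = 535 − 132.458·log₂(7) = 163.145 ms.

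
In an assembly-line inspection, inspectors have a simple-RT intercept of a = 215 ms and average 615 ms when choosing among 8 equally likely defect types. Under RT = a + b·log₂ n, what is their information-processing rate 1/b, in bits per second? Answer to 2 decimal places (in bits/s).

7.50 bits/s

Choice component = 615 − 215 = 400 ms over log₂(8) = 3 bits.
b = 400 / 3 = 133.333 ms/bit, so 1/b = 7.500 bits/s.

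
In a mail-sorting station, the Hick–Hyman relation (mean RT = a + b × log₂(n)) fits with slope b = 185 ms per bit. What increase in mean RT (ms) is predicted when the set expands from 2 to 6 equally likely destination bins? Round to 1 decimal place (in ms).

The intercept a cancels: ΔRT = b·(log₂ n₂ − log₂ n₁) = b·log₂(n₂/n₁).
log₂(6) − log₂(2) = 2.5850 − 1 = 1.5850.
ΔRT = 185 × 1.5850 = 293.218 ms.

293.2 ms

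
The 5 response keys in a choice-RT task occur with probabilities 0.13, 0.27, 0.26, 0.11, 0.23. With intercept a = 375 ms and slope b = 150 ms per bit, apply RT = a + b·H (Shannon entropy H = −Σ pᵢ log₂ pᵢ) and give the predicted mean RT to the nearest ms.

H = 0.13·log₂(1/0.13) + 0.27·log₂(1/0.27) + 0.26·log₂(1/0.26) + 0.11·log₂(1/0.11) + 0.23·log₂(1/0.23) = 2.2359 bits.
RT = 375 + 150 × 2.2359 = 710.39 ms.

710 ms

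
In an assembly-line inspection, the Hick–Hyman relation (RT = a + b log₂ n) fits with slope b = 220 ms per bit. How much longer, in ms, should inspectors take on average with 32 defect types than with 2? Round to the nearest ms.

The intercept a cancels: ΔRT = b·(log₂ n₂ − log₂ n₁) = b·log₂(n₂/n₁).
log₂(32) − log₂(2) = log₂(32/2) = log₂(16) = 4.
ΔRT = 220 × 4.0000 = 880.000 ms.

880 ms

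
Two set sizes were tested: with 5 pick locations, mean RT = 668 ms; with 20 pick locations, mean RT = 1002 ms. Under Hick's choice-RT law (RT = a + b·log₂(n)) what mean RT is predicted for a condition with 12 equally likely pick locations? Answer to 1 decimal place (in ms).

Fit slope and intercept:
  b = (1002 − 668) / (log₂ 20 − log₂ 5) = 334 / (4.3219 − 2.3219) = 167.000 ms/bit
  a = 668 − 167.000 × 2.3219 = 280.238 ms
Then RT(12) = 280.238 + 167.000 × log₂ 12 = 280.238 + 167.000 × 3.5850 ≈ 878.927 ms.

878.9 ms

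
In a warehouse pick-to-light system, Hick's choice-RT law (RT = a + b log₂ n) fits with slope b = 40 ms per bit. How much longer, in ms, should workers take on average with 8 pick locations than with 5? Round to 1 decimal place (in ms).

The intercept a cancels: ΔRT = b·(log₂ n₂ − log₂ n₁) = b·log₂(n₂/n₁).
log₂(8) − log₂(5) = 3 − 2.3219 = 0.6781.
ΔRT = 40 × 0.6781 = 27.123 ms.

27.1 ms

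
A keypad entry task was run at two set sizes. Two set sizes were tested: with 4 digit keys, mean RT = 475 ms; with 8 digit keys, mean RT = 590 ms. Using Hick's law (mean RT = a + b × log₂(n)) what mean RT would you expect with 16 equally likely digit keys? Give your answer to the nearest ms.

RT is linear in log₂ n, so two points fix the line:
  b = (590 − 475) / (log₂ 8 − log₂ 4) = 115 / (3 − 2) = 115 ms/bit
  a = 475 − 115 × 2 = 245 ms
Then RT(16) = 245 + 115 × log₂ 16 = 245 + 115 × 4 ≈ 705.000 ms.

705 ms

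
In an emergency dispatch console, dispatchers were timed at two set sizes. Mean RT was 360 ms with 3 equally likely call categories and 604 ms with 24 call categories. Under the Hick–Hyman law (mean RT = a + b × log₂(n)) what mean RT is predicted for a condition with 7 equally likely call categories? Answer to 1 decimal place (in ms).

With log₂ n on the abscissa the relation is linear; from the two conditions:
  b = (604 − 360) / (log₂ 24 − log₂ 3) = 244 / (4.5850 − 1.5850) = 81.333 ms/bit
  a = 360 − 81.333 × 1.5850 = 231.090 ms
Then RT(7) = 231.090 + 81.333 × log₂ 7 = 231.090 + 81.333 × 2.8074 ≈ 459.421 ms.

459.4 ms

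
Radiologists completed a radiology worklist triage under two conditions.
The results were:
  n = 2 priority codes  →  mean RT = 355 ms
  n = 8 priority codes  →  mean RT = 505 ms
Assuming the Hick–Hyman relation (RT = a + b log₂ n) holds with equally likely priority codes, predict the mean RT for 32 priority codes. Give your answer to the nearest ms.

Fit slope and intercept:
  b = (505 − 355) / (log₂ 8 − log₂ 2) = 150 / (3 − 1) = 75 ms/bit
  a = 355 − 75 × 1 = 280 ms
Then RT(32) = 280 + 75 × log₂ 32 = 280 + 75 × 5 ≈ 655.000 ms.

655 ms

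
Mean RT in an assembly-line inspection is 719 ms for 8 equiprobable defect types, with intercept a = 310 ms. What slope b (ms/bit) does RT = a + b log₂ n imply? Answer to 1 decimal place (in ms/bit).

136.3 ms/bit

b = (719 − 310) / log₂(8) = 409 / 3 = 136.333 ms/bit.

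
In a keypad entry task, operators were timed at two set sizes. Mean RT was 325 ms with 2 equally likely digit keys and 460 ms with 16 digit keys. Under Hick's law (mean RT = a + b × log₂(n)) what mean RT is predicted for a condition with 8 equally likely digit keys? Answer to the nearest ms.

415 ms

Solve the two-equation system in a and b:
  b = (460 − 325) / (log₂ 16 − log₂ 2) = 135 / (4 − 1) = 45 ms/bit
  a = 325 − 45 × 1 = 280 ms
Then RT(8) = 280 + 45 × log₂ 8 = 280 + 45 × 3 ≈ 415.000 ms.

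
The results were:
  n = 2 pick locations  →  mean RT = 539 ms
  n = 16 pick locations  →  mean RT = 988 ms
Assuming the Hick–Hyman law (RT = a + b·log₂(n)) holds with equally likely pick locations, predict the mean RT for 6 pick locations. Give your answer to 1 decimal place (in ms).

776.2 ms

With log₂ n on the abscissa the relation is linear; from the two conditions:
  b = (988 − 539) / (log₂ 16 − log₂ 2) = 449 / (4 − 1) = 149.667 ms/bit
  a = 539 − 149.667 × 1 = 389.333 ms
Then RT(6) = 389.333 + 149.667 × log₂ 6 = 389.333 + 149.667 × 2.5850 ≈ 776.216 ms.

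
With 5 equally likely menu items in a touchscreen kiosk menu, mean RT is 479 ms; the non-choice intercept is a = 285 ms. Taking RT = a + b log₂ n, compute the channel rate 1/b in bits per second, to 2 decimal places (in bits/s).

Choice component = 479 − 285 = 194 ms over log₂(5) = 2.3219 bits.
b = 194 / 2.3219 = 83.551 ms/bit, so 1/b = 11.969 bits/s.

11.97 bits/s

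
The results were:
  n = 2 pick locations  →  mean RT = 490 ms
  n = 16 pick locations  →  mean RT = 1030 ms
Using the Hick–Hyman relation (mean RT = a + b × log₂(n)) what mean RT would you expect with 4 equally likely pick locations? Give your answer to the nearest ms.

Fit slope and intercept:
  b = (1030 − 490) / (log₂ 16 − log₂ 2) = 540 / (4 − 1) = 180 ms/bit
  a = 490 − 180 × 1 = 310 ms
Then RT(4) = 310 + 180 × log₂ 4 = 310 + 180 × 2 ≈ 670.000 ms.

670 ms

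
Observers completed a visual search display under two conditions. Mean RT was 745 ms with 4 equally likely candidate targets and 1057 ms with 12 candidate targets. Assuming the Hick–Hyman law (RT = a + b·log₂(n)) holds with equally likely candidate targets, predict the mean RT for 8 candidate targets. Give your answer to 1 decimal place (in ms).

Fit slope and intercept:
  b = (1057 − 745) / (log₂ 12 − log₂ 4) = 312 / (3.5850 − 2) = 196.850 ms/bit
  a = 745 − 196.850 × 2 = 351.300 ms
Then RT(8) = 351.300 + 196.850 × log₂ 8 = 351.300 + 196.850 × 3 ≈ 941.850 ms.

941.9 ms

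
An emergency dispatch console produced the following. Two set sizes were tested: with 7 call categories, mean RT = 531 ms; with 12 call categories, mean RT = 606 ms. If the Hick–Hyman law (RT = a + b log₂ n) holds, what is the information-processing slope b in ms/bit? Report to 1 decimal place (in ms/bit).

b = (RT₂ − RT₁)/(log₂ n₂ − log₂ n₁) = (606 − 531)/(3.5850 − 2.8074) = 96.450 ms/bit.

96.4 ms/bit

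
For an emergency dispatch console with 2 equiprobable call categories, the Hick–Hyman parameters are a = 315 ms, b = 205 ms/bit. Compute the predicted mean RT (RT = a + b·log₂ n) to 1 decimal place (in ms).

log₂(2) = 1 bits, so RT = 315 + 205 × 1 ≈ 520.000 ms.

520.0 ms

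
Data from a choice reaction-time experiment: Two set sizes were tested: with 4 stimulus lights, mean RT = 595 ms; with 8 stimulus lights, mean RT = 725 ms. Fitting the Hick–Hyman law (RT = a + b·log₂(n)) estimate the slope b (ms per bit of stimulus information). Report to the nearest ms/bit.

Slope: b = (725 − 595) / (log₂ 8 − log₂ 4) = 130/1.0000 = 130 ms/bit.

130 ms/bit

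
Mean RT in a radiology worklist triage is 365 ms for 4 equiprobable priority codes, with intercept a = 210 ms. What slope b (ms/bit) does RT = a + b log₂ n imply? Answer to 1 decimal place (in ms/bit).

77.5 ms/bit

log₂(4) = 2 bits.
b = (RT − a)/log₂ n = (365 − 210) / 2 = 77.500 ms/bit.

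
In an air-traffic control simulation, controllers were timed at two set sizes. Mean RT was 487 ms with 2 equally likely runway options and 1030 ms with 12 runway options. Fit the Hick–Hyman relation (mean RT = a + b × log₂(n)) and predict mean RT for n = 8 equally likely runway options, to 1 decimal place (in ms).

907.1 ms

Fit slope and intercept:
  b = (1030 − 487) / (log₂ 12 − log₂ 2) = 543 / (3.5850 − 1) = 210.061 ms/bit
  a = 487 − 210.061 × 1 = 276.939 ms
Then RT(8) = 276.939 + 210.061 × log₂ 8 = 276.939 + 210.061 × 3 ≈ 907.122 ms.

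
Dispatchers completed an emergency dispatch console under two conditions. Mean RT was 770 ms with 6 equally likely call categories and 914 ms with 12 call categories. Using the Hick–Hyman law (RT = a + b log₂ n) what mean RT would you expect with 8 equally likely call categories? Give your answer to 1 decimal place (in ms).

829.8 ms

Solve the two-equation system in a and b:
  b = (914 − 770) / (log₂ 12 − log₂ 6) = 144 / (3.5850 − 2.5850) = 144.000 ms/bit
  a = 770 − 144.000 × 2.5850 = 397.765 ms
Then RT(8) = 397.765 + 144.000 × log₂ 8 = 397.765 + 144.000 × 3 ≈ 829.765 ms.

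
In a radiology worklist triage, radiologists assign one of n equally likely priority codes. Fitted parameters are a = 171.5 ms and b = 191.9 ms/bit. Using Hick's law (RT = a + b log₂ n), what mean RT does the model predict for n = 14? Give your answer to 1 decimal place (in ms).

902.1 ms

log₂(14) = 3.8074 bits, so RT = 171.5 + 191.9 × 3.8074 ≈ 902.131 ms.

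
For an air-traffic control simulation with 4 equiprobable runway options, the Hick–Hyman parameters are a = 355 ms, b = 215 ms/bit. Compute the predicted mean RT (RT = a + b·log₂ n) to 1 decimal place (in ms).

log₂(4) = 2 bits, so RT = 355 + 215 × 2 ≈ 785.000 ms.

785.0 ms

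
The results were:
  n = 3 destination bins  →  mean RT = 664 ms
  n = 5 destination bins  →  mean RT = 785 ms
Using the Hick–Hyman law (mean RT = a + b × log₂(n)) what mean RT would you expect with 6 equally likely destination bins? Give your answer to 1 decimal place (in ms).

828.2 ms

With log₂ n on the abscissa the relation is linear; from the two conditions:
  b = (785 − 664) / (log₂ 5 − log₂ 3) = 121 / (2.3219 − 1.5850) = 164.187 ms/bit
  a = 664 − 164.187 × 1.5850 = 403.770 ms
Then RT(6) = 403.770 + 164.187 × log₂ 6 = 403.770 + 164.187 × 2.5850 ≈ 828.187 ms.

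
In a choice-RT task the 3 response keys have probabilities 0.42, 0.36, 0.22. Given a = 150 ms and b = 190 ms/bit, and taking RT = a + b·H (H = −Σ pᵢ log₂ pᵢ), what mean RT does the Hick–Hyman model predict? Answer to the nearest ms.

442 ms

H = 0.42·log₂(1/0.42) + 0.36·log₂(1/0.36) + 0.22·log₂(1/0.22) = 1.5368 bits.
RT = 150 + 190 × 1.5368 = 442.00 ms.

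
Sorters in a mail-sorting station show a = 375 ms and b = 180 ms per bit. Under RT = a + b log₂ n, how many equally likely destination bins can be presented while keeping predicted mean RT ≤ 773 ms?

Information budget: (773 − 375)/180 = 2.2111 bits, so n ≤ 2^2.2111 = 4.630 → at most 4.

4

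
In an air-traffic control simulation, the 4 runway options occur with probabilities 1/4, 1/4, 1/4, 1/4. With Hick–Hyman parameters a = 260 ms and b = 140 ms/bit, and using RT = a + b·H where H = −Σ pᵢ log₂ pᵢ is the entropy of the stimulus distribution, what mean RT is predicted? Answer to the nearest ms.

540 ms

H = −Σ pᵢ log₂ pᵢ = 0.25·2 + 0.25·2 + 0.25·2 + 0.25·2 = 2.000 bits.
RT = 260 + 140 × 2.000 = 540.00 ms.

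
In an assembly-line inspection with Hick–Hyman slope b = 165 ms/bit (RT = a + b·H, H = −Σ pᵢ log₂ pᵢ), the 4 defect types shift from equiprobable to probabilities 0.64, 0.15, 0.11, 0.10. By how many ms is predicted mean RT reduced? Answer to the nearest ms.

The RT saving is b·ΔH. Equiprobable H₀ = log₂(4) = 2.0000 bits; with the given probabilities H = 1.5051 bits.
b·(H₀ − H) = 165 × (2.0000 − 1.5051) = 81.66 ms.

82 ms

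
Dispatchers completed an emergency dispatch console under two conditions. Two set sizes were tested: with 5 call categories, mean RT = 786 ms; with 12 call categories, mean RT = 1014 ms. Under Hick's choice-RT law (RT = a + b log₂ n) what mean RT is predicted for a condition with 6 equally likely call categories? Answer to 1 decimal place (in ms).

833.5 ms

Fit slope and intercept:
  b = (1014 − 786) / (log₂ 12 − log₂ 5) = 228 / (3.5850 − 2.3219) = 180.518 ms/bit
  a = 786 − 180.518 × 2.3219 = 366.851 ms
Then RT(6) = 366.851 + 180.518 × log₂ 6 = 366.851 + 180.518 × 2.5850 ≈ 833.482 ms.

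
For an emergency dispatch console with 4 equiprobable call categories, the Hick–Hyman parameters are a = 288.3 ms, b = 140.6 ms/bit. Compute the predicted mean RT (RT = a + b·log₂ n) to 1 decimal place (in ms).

log₂(4) = 2 bits, so RT = 288.3 + 140.6 × 2 ≈ 569.500 ms.

569.5 ms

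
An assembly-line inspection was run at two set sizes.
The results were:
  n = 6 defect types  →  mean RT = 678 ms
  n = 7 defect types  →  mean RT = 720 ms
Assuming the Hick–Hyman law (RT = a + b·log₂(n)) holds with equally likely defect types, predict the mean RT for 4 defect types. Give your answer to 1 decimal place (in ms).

567.5 ms

With log₂ n on the abscissa the relation is linear; from the two conditions:
  b = (720 − 678) / (log₂ 7 − log₂ 6) = 42 / (2.8074 − 2.5850) = 188.855 ms/bit
  a = 678 − 188.855 × 2.5850 = 189.816 ms
Then RT(4) = 189.816 + 188.855 × log₂ 4 = 189.816 + 188.855 × 2 ≈ 567.527 ms.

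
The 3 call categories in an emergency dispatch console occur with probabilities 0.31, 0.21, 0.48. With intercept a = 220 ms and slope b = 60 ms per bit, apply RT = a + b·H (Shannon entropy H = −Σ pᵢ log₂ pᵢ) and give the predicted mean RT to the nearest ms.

Entropy contributions −pᵢ log₂ pᵢ: 0.5238, 0.4728, 0.5083; sum H = 1.5049 bits.
RT = a + bH = 220 + 60·1.5049 = 310.29 ms.

310 ms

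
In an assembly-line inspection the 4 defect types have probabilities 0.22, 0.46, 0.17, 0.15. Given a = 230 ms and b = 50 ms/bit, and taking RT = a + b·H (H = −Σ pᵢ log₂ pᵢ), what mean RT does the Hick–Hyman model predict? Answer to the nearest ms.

322 ms

H = 0.22·log₂(1/0.22) + 0.46·log₂(1/0.46) + 0.17·log₂(1/0.17) + 0.15·log₂(1/0.15) = 1.8410 bits.
RT = 230 + 50 × 1.8410 = 322.05 ms.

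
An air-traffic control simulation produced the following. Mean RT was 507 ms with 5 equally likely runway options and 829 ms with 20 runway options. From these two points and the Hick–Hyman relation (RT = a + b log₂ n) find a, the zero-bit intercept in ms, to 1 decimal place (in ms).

Slope: b = (829 − 507) / (log₂ 20 − log₂ 5) = 322/2.0000 = 161.000 ms/bit.
a = RT₁ − b·log₂ n₁ = 507 − 161.000 × 2.3219 = 133.170 ms.

133.2 ms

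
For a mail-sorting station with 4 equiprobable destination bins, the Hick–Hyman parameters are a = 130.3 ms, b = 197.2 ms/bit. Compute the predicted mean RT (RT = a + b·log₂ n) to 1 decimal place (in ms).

log₂(4) = 2 bits, so RT = 130.3 + 197.2 × 2 ≈ 524.700 ms.

524.7 ms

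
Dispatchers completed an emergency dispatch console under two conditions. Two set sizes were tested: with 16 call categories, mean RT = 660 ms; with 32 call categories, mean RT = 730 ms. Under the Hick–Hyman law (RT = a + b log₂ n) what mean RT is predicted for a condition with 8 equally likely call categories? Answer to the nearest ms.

Solve the two-equation system in a and b:
  b = (730 − 660) / (log₂ 32 − log₂ 16) = 70 / (5 − 4) = 70 ms/bit
  a = 660 − 70 × 4 = 380 ms
Then RT(8) = 380 + 70 × log₂ 8 = 380 + 70 × 3 ≈ 590.000 ms.

590 ms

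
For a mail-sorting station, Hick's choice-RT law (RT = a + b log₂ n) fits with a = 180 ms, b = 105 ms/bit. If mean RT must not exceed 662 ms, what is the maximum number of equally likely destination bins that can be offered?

24

105·log₂ n ≤ 662 − 180 = 482, giving log₂ n ≤ 4.5905 and n ≤ 24.092. The largest whole number is 24.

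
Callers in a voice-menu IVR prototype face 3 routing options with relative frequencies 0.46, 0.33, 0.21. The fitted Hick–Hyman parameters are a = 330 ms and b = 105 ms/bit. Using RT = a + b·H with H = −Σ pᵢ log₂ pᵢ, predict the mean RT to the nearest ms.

489 ms

Entropy contributions −pᵢ log₂ pᵢ: 0.5153, 0.5278, 0.4728; sum H = 1.5160 bits.
RT = a + bH = 330 + 105·1.5160 = 489.18 ms.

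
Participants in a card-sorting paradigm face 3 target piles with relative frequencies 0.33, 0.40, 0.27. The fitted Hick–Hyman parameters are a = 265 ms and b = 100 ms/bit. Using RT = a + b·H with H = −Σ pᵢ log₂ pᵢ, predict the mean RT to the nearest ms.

422 ms

H = 0.33·log₂(1/0.33) + 0.40·log₂(1/0.40) + 0.27·log₂(1/0.27) = 1.5666 bits.
RT = 265 + 100 × 1.5666 = 421.66 ms.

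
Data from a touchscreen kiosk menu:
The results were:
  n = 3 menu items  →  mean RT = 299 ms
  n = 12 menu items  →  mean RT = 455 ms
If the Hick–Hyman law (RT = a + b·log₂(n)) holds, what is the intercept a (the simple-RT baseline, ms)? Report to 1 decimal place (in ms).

The slope on a log₂ axis is (455 − 299) / (3.5850 − 1.5850) = 78.000 ms/bit.
Intercept: a = 299 − 78.000·log₂(3) = 175.373 ms.

175.4 ms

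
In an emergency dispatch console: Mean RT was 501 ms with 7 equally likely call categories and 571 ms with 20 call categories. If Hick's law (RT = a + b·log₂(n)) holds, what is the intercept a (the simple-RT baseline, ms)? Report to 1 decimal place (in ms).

The slope on a log₂ axis is (571 − 501) / (4.3219 − 2.8074) = 46.218 ms/bit.
a = RT₁ − b·log₂ n₁ = 501 − 46.218 × 2.8074 = 371.251 ms.

371.3 ms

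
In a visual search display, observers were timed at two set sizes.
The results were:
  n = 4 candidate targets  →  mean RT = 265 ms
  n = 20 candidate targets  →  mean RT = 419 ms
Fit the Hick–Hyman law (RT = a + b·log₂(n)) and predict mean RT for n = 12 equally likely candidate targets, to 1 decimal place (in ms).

370.1 ms

With log₂ n on the abscissa the relation is linear; from the two conditions:
  b = (419 − 265) / (log₂ 20 − log₂ 4) = 154 / (4.3219 − 2) = 66.324 ms/bit
  a = 265 − 66.324 × 2 = 132.352 ms
Then RT(12) = 132.352 + 66.324 × log₂ 12 = 132.352 + 66.324 × 3.5850 ≈ 370.121 ms.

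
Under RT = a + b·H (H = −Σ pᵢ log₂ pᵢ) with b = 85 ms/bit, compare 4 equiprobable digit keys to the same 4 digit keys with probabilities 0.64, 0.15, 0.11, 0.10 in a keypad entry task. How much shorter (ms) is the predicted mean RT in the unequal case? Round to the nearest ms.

Equiprobable entropy H₀ = log₂ 4 = 2.0000 bits.
Skewed entropy H = −Σ pᵢ log₂ pᵢ = 1.5051 bits.
ΔRT = b·(H₀ − H) = 85 × 0.4949 = 42.07 ms.

42 ms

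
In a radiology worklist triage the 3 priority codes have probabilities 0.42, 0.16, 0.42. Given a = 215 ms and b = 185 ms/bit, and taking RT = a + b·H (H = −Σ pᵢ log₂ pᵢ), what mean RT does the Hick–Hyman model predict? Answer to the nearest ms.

H = 0.42·log₂(1/0.42) + 0.16·log₂(1/0.16) + 0.42·log₂(1/0.42) = 1.4743 bits.
RT = 215 + 185 × 1.4743 = 487.75 ms.

488 ms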